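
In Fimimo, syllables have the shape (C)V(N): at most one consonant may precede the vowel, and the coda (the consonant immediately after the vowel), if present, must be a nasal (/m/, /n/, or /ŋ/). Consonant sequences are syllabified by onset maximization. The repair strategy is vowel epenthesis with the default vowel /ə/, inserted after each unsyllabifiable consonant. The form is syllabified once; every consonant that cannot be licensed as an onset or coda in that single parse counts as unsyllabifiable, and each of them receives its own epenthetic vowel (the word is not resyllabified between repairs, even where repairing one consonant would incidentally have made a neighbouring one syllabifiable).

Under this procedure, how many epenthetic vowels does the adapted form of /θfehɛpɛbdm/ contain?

The unsyllabifiable consonants are /θ/, /b/, /d/, /m/; each receives one epenthetic vowel.

4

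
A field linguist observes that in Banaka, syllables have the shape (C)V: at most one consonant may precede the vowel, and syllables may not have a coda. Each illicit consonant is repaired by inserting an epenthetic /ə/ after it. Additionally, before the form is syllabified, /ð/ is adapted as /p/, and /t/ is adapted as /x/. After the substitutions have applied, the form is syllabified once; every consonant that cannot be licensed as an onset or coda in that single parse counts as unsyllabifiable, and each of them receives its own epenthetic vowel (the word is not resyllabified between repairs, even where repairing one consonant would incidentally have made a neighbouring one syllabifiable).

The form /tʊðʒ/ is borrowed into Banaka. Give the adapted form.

Substitution: /t/ → /x/, /ð/ → /p/, giving /xʊpʒ/.
The consonants /p/, /ʒ/ cannot be parsed into a legal (C)V syllable (no codas are permitted; onsets are limited to one consonant).
Each unlicensed consonant becomes the onset of a new syllable: /p/ → /pə/, /ʒ/ → /ʒə/.

xʊpəʒə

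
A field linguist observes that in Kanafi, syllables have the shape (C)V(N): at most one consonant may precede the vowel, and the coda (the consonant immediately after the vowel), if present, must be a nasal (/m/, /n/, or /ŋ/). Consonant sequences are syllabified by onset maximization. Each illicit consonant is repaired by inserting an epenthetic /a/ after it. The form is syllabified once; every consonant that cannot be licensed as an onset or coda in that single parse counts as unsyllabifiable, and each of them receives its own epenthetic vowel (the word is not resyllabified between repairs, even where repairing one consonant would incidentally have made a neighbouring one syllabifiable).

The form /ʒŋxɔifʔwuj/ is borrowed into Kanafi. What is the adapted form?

Syllabifying with onset maximization leaves /ʒ/, /ŋ/, /f/, /ʔ/, /j/ stranded (only a nasal (/m/, /n/, or /ŋ/) is licensed in coda position; onsets are limited to one consonant).
Epenthesis after each stranded consonant: /ʒ/ → /ʒa/, /ŋ/ → /ŋa/, /f/ → /fa/, /ʔ/ → /ʔa/, /j/ → /ja/.

ʒaŋaxɔifaʔawuja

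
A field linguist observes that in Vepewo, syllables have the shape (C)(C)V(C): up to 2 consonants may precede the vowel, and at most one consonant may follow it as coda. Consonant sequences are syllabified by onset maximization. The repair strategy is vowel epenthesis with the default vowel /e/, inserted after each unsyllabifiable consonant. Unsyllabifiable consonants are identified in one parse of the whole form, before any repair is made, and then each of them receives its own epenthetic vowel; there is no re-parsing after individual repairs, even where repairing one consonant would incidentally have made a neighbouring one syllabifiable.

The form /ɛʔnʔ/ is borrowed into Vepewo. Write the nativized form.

ɛʔneʔe

The consonants /n/, /ʔ/ cannot be parsed into a legal (C)(C)V(C) syllable (at most one coda consonant is licensed; onsets may contain at most 2 consonants).
Each unlicensed consonant becomes the onset of a new syllable: /n/ → /ne/, /ʔ/ → /ʔe/.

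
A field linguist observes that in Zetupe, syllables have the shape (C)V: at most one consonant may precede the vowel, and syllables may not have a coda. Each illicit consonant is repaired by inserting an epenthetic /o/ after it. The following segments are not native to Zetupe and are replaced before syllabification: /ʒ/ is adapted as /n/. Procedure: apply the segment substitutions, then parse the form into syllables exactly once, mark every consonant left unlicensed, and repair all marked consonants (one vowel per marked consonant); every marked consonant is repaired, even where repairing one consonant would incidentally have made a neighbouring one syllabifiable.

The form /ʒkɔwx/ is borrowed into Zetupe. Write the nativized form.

Substitution: /ʒ/ → /n/, giving /nkɔwx/.
The consonants /n/, /w/, /x/ cannot be parsed into a legal (C)V syllable (no codas are permitted; onsets are limited to one consonant).
Epenthesis after each stranded consonant: /n/ → /no/, /w/ → /wo/, /x/ → /xo/.

nokɔwoxo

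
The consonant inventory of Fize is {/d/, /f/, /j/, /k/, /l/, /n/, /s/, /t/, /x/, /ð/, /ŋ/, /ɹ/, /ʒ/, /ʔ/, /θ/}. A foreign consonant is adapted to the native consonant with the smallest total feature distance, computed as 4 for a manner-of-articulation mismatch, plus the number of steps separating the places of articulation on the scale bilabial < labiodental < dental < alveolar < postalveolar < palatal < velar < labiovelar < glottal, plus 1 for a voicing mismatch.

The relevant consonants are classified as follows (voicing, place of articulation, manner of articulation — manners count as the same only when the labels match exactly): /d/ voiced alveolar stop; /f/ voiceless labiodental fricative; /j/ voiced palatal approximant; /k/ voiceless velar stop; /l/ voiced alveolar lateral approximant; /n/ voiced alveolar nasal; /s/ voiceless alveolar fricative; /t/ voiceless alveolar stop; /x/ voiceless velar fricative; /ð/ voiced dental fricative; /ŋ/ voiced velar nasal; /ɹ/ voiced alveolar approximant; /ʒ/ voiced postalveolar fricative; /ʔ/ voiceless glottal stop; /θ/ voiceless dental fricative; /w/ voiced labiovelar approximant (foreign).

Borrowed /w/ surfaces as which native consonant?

/j/ is closest: same manner (approximant), place distance 2 (labiovelar→palatal), same voicing; total 2. Next closest is /ɹ/ at distance 4.

j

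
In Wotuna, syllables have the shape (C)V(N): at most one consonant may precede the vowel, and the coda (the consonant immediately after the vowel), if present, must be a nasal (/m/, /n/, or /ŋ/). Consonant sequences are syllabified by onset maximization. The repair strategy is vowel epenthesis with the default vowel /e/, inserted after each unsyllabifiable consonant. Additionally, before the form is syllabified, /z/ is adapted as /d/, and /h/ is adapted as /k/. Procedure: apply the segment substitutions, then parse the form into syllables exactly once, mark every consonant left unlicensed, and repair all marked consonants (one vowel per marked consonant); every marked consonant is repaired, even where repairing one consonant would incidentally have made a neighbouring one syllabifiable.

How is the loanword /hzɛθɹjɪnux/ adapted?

kedɛθeɹejɪnuxe

Substitution: /h/ → /k/, /z/ → /d/, giving /kdɛθɹjɪnux/.
The consonants /k/, /θ/, /ɹ/, /x/ cannot be parsed into a legal (C)V(N) syllable (only a nasal (/m/, /n/, or /ŋ/) is licensed in coda position; onsets are limited to one consonant).
Epenthesis after each stranded consonant: /k/ → /ke/, /θ/ → /θe/, /ɹ/ → /ɹe/, /x/ → /xe/.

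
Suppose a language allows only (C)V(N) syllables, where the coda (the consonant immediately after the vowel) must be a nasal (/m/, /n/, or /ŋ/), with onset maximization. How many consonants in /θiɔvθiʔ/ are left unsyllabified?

The consonants /v/, /ʔ/ cannot be parsed into a legal (C)V(N) syllable (only a nasal (/m/, /n/, or /ŋ/) is licensed in coda position; onsets are limited to one consonant).

2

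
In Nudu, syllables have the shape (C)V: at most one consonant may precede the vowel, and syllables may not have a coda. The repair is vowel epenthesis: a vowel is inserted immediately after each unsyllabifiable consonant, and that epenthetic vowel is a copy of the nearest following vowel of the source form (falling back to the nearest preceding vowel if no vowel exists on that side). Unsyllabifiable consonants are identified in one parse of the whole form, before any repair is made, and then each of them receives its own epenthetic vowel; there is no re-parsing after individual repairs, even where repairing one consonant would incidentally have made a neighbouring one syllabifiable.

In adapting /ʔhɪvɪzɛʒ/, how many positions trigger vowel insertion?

2

The unsyllabifiable consonants are /ʔ/, /ʒ/; each receives one epenthetic vowel.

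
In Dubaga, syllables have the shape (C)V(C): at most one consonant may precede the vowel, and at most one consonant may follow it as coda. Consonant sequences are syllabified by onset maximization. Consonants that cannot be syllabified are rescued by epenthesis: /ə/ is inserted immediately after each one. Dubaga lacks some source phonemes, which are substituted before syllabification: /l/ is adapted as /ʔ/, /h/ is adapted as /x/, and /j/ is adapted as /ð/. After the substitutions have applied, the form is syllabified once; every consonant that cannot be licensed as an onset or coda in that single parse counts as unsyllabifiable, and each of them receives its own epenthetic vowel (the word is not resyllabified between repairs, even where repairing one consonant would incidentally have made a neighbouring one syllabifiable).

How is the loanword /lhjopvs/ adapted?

Substitution: /l/ → /ʔ/, /h/ → /x/, /j/ → /ð/, giving /ʔxðopvs/.
Under (C)V(C), the unsyllabifiable consonants are /ʔ/, /x/, /v/, /s/ (at most one coda consonant is licensed; onsets are limited to one consonant).
Epenthesis after each stranded consonant: /ʔ/ → /ʔə/, /x/ → /xə/, /v/ → /və/, /s/ → /sə/.

ʔəxəðopvəsə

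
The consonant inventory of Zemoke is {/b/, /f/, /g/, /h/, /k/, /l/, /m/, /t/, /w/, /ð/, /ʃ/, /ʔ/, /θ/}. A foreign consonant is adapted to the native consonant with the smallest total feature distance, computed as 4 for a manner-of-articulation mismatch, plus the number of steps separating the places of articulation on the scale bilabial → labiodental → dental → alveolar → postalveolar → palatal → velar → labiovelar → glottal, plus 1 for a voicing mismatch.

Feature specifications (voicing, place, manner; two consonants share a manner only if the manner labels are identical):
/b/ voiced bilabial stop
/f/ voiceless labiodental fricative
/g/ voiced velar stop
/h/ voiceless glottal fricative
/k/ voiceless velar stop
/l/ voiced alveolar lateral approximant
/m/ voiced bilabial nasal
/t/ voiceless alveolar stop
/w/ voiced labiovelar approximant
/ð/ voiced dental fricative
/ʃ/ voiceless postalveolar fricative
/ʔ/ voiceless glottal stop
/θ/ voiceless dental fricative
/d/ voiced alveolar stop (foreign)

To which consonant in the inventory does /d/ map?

/t/ is closest: same manner (stop), place distance 0 (alveolar→alveolar), voicing differs (+1); total 1. Next closest is /b/ at distance 3.

t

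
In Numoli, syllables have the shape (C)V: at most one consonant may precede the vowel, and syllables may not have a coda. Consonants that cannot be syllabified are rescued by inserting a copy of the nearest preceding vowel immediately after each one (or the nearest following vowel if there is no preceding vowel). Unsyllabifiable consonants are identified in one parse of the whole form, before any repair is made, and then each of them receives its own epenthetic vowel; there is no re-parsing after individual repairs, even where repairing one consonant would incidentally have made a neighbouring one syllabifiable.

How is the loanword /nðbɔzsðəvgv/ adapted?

nɔðɔbɔzɔsɔðəvəgəvə

Syllabifying with onset maximization leaves /n/, /ð/, /z/, /s/, /v/, /g/, /v/ stranded (no codas are permitted; onsets are limited to one consonant).
Epenthesis after each stranded consonant: /n/ → /nɔ/, /ð/ → /ðɔ/, /z/ → /zɔ/, /s/ → /sɔ/, /v/ → /və/, /g/ → /gə/, /v/ → /və/.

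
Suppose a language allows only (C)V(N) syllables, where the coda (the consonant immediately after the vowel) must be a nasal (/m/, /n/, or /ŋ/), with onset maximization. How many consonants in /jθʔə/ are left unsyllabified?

2

The consonants /j/, /θ/ cannot be parsed into a legal (C)V(N) syllable (only a nasal (/m/, /n/, or /ŋ/) is licensed in coda position; onsets are limited to one consonant).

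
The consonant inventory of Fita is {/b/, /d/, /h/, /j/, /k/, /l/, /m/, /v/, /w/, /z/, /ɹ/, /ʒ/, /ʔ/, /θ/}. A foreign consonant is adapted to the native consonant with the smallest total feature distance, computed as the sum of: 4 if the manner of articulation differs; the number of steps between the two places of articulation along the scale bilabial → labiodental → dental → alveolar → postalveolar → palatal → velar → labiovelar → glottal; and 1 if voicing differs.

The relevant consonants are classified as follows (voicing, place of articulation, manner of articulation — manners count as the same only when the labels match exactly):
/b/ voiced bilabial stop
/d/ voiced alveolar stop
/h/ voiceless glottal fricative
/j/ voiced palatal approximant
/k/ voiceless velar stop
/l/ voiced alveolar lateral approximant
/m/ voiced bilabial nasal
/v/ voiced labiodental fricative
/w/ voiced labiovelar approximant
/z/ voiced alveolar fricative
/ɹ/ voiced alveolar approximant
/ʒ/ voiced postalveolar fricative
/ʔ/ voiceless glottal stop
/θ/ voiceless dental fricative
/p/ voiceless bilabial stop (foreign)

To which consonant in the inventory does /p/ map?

/b/ is closest: same manner (stop), place distance 0 (bilabial→bilabial), voicing differs (+1); total 1. Next closest is /d/ at distance 4.

b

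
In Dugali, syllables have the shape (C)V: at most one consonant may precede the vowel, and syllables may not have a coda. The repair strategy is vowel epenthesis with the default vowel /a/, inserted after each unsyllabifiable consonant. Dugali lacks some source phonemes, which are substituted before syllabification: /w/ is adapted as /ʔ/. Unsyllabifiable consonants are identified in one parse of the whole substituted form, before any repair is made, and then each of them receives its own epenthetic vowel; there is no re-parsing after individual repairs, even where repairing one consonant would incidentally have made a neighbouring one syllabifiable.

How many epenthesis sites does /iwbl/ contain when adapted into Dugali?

3

After substitution the input is /iʔbl/.
The unsyllabifiable consonants are /ʔ/, /b/, /l/; each receives one epenthetic vowel.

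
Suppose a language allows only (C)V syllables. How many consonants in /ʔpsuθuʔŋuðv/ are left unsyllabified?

5

Under (C)V, the unsyllabifiable consonants are /ʔ/, /p/, /ʔ/, /ð/, /v/ (no codas are permitted; onsets are limited to one consonant).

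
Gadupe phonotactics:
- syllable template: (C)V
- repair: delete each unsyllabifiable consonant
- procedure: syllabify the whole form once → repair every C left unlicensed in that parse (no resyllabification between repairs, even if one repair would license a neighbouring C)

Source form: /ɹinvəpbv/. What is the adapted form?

ɹivə

Under (C)V, the unsyllabifiable consonants are /n/, /p/, /b/, /v/ (no codas are permitted; onsets are limited to one consonant).
Deletion applies to /n/, /p/, /b/, /v/.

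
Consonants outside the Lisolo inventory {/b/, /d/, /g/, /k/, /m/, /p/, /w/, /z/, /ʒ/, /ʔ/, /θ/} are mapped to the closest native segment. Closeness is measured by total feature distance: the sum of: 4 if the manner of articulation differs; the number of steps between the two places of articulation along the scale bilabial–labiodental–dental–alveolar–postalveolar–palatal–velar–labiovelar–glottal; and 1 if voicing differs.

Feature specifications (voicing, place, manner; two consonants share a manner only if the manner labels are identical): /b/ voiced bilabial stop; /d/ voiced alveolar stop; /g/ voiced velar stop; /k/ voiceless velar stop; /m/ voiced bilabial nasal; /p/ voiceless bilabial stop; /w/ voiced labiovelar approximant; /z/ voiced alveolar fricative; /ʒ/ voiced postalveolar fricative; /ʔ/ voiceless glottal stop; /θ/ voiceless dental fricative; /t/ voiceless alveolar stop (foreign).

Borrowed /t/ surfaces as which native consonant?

d

/d/ is closest: same manner (stop), place distance 0 (alveolar→alveolar), voicing differs (+1); total 1. Next closest is /k/ at distance 3.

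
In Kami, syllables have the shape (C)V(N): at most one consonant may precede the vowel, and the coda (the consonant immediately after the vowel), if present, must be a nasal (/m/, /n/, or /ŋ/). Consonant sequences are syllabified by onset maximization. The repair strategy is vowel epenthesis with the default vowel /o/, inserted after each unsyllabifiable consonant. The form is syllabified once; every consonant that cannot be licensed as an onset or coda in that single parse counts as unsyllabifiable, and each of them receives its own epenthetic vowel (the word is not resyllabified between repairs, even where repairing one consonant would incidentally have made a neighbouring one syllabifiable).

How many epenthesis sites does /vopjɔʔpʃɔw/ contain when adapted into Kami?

The unsyllabifiable consonants are /p/, /ʔ/, /p/, /w/; each receives one epenthetic vowel.

4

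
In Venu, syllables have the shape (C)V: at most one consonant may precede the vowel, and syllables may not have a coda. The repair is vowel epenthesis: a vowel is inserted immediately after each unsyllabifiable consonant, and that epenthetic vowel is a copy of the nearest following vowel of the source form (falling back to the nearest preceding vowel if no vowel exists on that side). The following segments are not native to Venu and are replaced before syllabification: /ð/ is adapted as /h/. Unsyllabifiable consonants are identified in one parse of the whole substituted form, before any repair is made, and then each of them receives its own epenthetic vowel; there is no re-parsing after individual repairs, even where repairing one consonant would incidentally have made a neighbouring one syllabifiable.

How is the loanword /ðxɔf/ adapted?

Substitution: /ð/ → /h/, giving /hxɔf/.
Syllabifying with onset maximization leaves /h/, /f/ stranded (no codas are permitted; onsets are limited to one consonant).
Inserting the epenthetic vowel yields /h/ → /hɔ/, /f/ → /fɔ/.

hɔxɔfɔ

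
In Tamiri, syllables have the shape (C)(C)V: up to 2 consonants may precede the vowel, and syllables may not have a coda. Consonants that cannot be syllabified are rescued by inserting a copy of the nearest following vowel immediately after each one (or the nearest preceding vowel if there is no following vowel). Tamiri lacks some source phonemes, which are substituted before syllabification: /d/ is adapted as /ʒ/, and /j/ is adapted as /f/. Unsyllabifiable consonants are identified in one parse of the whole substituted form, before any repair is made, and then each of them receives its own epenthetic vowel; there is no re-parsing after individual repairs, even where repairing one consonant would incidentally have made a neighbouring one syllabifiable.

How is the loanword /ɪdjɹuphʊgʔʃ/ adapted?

Substitution: /d/ → /ʒ/, /j/ → /f/, giving /ɪʒfɹuphʊgʔʃ/.
The consonants /ʒ/, /g/, /ʔ/, /ʃ/ cannot be parsed into a legal (C)(C)V syllable (no codas are permitted; onsets may contain at most 2 consonants).
Each unlicensed consonant becomes the onset of a new syllable: /ʒ/ → /ʒu/, /g/ → /gʊ/, /ʔ/ → /ʔʊ/, /ʃ/ → /ʃʊ/.

ɪʒufɹuphʊgʊʔʊʃʊ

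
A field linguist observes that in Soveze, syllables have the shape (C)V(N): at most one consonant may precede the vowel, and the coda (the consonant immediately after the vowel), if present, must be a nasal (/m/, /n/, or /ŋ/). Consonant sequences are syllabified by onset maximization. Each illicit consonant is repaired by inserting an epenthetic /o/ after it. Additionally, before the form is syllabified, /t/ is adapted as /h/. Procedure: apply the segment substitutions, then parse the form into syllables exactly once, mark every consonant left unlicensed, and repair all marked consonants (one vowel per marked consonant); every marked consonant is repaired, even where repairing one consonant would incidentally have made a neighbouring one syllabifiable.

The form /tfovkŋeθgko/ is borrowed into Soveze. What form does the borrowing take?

Substitution: /t/ → /h/, giving /hfovkŋeθgko/.
Syllabifying with onset maximization leaves /h/, /v/, /k/, /θ/, /g/ stranded (only a nasal (/m/, /n/, or /ŋ/) is licensed in coda position; onsets are limited to one consonant).
Each unlicensed consonant becomes the onset of a new syllable: /h/ → /ho/, /v/ → /vo/, /k/ → /ko/, /θ/ → /θo/, /g/ → /go/.

hofovokoŋeθogoko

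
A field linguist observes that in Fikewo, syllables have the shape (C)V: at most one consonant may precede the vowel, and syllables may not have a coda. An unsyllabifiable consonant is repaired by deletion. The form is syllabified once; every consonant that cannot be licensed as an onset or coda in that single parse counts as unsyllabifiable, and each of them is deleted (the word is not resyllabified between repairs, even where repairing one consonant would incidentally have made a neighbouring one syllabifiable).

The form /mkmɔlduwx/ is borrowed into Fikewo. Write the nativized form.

mɔdu

The consonants /m/, /k/, /l/, /w/, /x/ cannot be parsed into a legal (C)V syllable (no codas are permitted; onsets are limited to one consonant).
Each unlicensed consonant is deleted: /m/, /k/, /l/, /w/, /x/.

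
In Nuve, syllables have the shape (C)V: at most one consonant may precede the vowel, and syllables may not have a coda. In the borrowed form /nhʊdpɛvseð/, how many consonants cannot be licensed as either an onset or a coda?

Syllabifying with onset maximization leaves /n/, /d/, /v/, /ð/ stranded (no codas are permitted; onsets are limited to one consonant).

4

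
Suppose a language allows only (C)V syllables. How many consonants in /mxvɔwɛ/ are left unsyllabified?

2

Under (C)V, the unsyllabifiable consonants are /m/, /x/ (no codas are permitted; onsets are limited to one consonant).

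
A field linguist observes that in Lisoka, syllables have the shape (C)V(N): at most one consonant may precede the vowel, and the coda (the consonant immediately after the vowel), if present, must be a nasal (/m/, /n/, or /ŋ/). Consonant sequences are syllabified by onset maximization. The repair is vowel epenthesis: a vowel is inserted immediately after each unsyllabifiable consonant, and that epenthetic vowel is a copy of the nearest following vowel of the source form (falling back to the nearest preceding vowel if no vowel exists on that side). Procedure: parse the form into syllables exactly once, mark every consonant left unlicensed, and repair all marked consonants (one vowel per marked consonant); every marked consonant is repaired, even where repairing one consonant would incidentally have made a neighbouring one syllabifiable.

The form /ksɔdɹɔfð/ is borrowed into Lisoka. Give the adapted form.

kɔsɔdɔɹɔfɔðɔ

The consonants /k/, /d/, /f/, /ð/ cannot be parsed into a legal (C)V(N) syllable (only a nasal (/m/, /n/, or /ŋ/) is licensed in coda position; onsets are limited to one consonant).
Each unlicensed consonant becomes the onset of a new syllable: /k/ → /kɔ/, /d/ → /dɔ/, /f/ → /fɔ/, /ð/ → /ðɔ/.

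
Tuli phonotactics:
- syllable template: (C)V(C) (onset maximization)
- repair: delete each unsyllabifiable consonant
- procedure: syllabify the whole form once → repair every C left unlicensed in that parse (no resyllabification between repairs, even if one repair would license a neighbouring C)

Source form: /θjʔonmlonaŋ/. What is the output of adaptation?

The consonants /θ/, /j/, /m/ cannot be parsed into a legal (C)V(C) syllable (at most one coda consonant is licensed; onsets are limited to one consonant).
Deleting the stranded consonants removes /θ/, /j/, /m/.

ʔonlonaŋ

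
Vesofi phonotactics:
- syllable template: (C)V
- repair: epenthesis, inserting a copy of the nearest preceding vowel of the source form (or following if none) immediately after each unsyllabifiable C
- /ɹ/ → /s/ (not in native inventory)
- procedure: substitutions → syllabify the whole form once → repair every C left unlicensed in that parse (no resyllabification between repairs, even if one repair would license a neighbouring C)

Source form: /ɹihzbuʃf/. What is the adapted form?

Substitution: /ɹ/ → /s/, giving /sihzbuʃf/.
The consonants /h/, /z/, /ʃ/, /f/ cannot be parsed into a legal (C)V syllable (no codas are permitted; onsets are limited to one consonant).
Each unlicensed consonant becomes the onset of a new syllable: /h/ → /hi/, /z/ → /zi/, /ʃ/ → /ʃu/, /f/ → /fu/.

sihizibuʃufu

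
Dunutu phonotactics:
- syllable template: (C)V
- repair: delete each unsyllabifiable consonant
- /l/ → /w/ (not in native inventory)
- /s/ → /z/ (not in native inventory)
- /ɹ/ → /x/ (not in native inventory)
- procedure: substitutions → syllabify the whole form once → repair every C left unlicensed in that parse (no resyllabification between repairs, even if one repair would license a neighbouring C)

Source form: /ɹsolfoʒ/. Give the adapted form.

Substitution: /ɹ/ → /x/, /s/ → /z/, /l/ → /w/, giving /xzowfoʒ/.
Syllabifying with onset maximization leaves /x/, /w/, /ʒ/ stranded (no codas are permitted; onsets are limited to one consonant).
Deletion applies to /x/, /w/, /ʒ/.

zofo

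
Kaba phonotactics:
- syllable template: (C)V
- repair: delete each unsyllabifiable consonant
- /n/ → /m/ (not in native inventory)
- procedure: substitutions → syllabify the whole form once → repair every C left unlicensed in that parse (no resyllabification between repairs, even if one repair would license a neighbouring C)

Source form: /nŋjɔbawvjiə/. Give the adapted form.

Substitution: /n/ → /m/, giving /mŋjɔbawvjiə/.
The consonants /m/, /ŋ/, /w/, /v/ cannot be parsed into a legal (C)V syllable (no codas are permitted; onsets are limited to one consonant).
Each unlicensed consonant is deleted: /m/, /ŋ/, /w/, /v/.

jɔbajiə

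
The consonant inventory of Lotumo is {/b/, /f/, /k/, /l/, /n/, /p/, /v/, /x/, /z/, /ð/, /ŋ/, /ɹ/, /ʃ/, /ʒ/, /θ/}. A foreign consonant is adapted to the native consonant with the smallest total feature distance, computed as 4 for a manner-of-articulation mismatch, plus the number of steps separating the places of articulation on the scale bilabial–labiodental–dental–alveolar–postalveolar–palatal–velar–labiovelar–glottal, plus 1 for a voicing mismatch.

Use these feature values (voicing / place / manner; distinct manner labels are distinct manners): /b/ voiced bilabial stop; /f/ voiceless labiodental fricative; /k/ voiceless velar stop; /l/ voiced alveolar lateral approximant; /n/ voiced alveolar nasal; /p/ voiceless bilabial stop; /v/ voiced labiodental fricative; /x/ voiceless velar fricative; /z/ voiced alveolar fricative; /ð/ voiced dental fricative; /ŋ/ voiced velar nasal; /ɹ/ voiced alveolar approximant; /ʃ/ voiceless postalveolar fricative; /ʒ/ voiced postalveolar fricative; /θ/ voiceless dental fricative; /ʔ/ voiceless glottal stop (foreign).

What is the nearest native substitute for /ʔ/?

k

/k/ is closest: same manner (stop), place distance 2 (glottal→velar), same voicing; total 2. Next closest is /x/ at distance 6.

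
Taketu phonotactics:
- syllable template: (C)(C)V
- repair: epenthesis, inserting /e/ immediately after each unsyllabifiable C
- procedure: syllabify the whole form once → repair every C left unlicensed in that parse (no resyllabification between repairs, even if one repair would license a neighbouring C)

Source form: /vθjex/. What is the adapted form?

veθjexe

Syllabifying with onset maximization leaves /v/, /x/ stranded (no codas are permitted; onsets may contain at most 2 consonants).
Inserting the epenthetic vowel yields /v/ → /ve/, /x/ → /xe/.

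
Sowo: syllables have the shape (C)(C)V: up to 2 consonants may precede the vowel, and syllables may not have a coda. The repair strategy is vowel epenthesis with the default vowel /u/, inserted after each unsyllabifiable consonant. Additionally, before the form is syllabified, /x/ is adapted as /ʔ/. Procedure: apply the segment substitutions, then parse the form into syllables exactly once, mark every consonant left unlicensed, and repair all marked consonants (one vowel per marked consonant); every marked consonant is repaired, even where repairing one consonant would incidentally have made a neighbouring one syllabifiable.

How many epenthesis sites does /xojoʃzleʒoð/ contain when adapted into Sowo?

After substitution the input is /ʔojoʃzleʒoð/.
The unsyllabifiable consonants are /ʃ/, /ð/; each receives one epenthetic vowel.

2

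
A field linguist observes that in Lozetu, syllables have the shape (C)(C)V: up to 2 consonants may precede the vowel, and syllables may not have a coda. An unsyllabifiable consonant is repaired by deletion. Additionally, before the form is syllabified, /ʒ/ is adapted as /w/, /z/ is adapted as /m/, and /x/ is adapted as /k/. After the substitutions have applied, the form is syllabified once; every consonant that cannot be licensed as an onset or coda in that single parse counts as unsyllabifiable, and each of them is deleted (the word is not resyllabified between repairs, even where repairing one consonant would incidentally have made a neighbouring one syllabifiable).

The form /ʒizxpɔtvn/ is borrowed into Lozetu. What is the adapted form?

wikpɔ

Substitution: /ʒ/ → /w/, /z/ → /m/, /x/ → /k/, giving /wimkpɔtvn/.
Under (C)(C)V, the unsyllabifiable consonants are /m/, /t/, /v/, /n/ (no codas are permitted; onsets may contain at most 2 consonants).
Deleting the stranded consonants removes /m/, /t/, /v/, /n/.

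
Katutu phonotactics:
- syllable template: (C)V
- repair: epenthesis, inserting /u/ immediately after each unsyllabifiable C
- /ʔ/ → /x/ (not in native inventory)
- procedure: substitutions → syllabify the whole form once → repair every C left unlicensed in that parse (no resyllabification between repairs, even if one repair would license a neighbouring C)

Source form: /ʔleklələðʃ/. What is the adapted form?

Substitution: /ʔ/ → /x/, giving /xleklələðʃ/.
The consonants /x/, /k/, /ð/, /ʃ/ cannot be parsed into a legal (C)V syllable (no codas are permitted; onsets are limited to one consonant).
Epenthesis after each stranded consonant: /x/ → /xu/, /k/ → /ku/, /ð/ → /ðu/, /ʃ/ → /ʃu/.

xulekulələðuʃu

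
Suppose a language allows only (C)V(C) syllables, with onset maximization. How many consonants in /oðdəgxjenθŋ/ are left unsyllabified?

3

Under (C)V(C), the unsyllabifiable consonants are /x/, /θ/, /ŋ/ (at most one coda consonant is licensed; onsets are limited to one consonant).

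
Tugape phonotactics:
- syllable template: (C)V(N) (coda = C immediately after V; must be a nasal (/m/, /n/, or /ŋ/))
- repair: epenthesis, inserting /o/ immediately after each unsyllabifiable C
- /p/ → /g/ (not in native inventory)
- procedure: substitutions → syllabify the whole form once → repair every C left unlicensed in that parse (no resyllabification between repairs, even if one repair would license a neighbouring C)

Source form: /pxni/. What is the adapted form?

Substitution: /p/ → /g/, giving /gxni/.
Under (C)V(N), the unsyllabifiable consonants are /g/, /x/ (only a nasal (/m/, /n/, or /ŋ/) is licensed in coda position; onsets are limited to one consonant).
Inserting the epenthetic vowel yields /g/ → /go/, /x/ → /xo/.

goxoni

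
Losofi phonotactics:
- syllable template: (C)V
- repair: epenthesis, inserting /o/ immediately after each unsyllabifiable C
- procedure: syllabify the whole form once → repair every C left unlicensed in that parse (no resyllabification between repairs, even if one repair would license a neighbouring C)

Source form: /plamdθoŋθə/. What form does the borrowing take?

polamodoθoŋoθə

Syllabifying with onset maximization leaves /p/, /m/, /d/, /ŋ/ stranded (no codas are permitted; onsets are limited to one consonant).
Inserting the epenthetic vowel yields /p/ → /po/, /m/ → /mo/, /d/ → /do/, /ŋ/ → /ŋo/.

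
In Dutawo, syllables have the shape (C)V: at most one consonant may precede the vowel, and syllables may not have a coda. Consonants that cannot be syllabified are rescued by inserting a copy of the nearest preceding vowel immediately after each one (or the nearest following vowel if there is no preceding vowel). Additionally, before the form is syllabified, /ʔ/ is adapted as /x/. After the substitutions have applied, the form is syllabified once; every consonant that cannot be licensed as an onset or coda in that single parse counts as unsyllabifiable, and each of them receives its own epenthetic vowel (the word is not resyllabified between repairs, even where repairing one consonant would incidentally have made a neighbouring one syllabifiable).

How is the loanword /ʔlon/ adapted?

Substitution: /ʔ/ → /x/, giving /xlon/.
The consonants /x/, /n/ cannot be parsed into a legal (C)V syllable (no codas are permitted; onsets are limited to one consonant).
Epenthesis after each stranded consonant: /x/ → /xo/, /n/ → /no/.

xolono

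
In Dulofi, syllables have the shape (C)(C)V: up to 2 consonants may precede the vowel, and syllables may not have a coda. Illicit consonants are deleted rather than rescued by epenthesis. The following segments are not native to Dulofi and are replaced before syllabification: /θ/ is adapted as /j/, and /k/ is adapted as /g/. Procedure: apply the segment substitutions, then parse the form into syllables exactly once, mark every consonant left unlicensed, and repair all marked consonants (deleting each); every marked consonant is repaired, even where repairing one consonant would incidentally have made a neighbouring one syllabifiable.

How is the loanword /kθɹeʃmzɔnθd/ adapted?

jɹemzɔ

Substitution: /k/ → /g/, /θ/ → /j/, giving /gjɹeʃmzɔnjd/.
Syllabifying with onset maximization leaves /g/, /ʃ/, /n/, /j/, /d/ stranded (no codas are permitted; onsets may contain at most 2 consonants).
Deleting the stranded consonants removes /g/, /ʃ/, /n/, /j/, /d/.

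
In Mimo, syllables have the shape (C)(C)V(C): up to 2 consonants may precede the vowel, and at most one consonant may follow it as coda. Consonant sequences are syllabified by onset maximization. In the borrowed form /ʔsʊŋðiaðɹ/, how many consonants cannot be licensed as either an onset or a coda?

1

Under (C)(C)V(C), the unsyllabifiable consonants are /ɹ/ (at most one coda consonant is licensed; onsets may contain at most 2 consonants).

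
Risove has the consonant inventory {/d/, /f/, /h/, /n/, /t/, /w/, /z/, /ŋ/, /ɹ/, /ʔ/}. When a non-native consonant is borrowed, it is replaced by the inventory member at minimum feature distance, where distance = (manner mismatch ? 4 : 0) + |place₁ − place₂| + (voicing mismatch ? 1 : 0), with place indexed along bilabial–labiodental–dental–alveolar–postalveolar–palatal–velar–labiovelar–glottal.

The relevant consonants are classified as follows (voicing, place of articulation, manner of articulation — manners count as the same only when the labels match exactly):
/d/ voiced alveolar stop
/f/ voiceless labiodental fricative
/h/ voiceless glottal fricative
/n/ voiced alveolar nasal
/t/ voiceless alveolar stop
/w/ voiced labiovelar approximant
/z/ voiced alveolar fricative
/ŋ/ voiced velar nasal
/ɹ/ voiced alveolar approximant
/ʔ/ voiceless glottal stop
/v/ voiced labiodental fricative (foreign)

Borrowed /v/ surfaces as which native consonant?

/f/ is closest: same manner (fricative), place distance 0 (labiodental→labiodental), voicing differs (+1); total 1. Next closest is /z/ at distance 2.

f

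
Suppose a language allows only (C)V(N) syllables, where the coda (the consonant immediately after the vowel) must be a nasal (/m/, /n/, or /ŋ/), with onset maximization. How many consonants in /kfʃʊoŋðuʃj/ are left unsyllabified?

Syllabifying with onset maximization leaves /k/, /f/, /ʃ/, /j/ stranded (only a nasal (/m/, /n/, or /ŋ/) is licensed in coda position; onsets are limited to one consonant).

4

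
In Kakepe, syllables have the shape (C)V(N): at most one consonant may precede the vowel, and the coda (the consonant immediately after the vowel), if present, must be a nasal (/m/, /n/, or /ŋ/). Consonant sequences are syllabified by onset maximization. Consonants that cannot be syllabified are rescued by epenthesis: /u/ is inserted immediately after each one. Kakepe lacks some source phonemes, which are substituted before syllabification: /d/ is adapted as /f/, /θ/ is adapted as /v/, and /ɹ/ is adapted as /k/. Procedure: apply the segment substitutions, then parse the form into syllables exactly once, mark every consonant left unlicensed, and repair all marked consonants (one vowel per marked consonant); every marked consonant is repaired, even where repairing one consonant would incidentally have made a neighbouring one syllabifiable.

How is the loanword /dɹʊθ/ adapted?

fukʊvu

Substitution: /d/ → /f/, /ɹ/ → /k/, /θ/ → /v/, giving /fkʊv/.
The consonants /f/, /v/ cannot be parsed into a legal (C)V(N) syllable (only a nasal (/m/, /n/, or /ŋ/) is licensed in coda position; onsets are limited to one consonant).
Inserting the epenthetic vowel yields /f/ → /fu/, /v/ → /vu/.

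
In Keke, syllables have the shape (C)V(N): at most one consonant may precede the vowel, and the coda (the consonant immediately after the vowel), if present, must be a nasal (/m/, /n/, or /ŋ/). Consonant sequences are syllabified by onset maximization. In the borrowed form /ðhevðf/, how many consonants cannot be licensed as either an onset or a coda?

Syllabifying with onset maximization leaves /ð/, /v/, /ð/, /f/ stranded (only a nasal (/m/, /n/, or /ŋ/) is licensed in coda position; onsets are limited to one consonant).

4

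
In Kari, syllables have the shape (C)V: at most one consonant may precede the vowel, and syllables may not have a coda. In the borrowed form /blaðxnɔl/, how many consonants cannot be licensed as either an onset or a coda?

4

Under (C)V, the unsyllabifiable consonants are /b/, /ð/, /x/, /l/ (no codas are permitted; onsets are limited to one consonant).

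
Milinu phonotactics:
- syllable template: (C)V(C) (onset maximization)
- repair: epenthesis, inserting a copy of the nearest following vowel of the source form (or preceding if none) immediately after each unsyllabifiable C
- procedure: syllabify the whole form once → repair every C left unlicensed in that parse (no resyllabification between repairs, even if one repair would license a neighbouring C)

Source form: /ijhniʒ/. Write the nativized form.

Under (C)V(C), the unsyllabifiable consonants are /h/ (at most one coda consonant is licensed; onsets are limited to one consonant).
Epenthesis after each stranded consonant: /h/ → /hi/.

ijhiniʒ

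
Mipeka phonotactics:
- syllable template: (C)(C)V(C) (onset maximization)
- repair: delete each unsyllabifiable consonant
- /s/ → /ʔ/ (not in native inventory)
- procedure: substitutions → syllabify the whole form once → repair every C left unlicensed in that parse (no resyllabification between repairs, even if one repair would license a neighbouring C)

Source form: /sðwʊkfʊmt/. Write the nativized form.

ðwʊkfʊm

Substitution: /s/ → /ʔ/, giving /ʔðwʊkfʊmt/.
The consonants /ʔ/, /t/ cannot be parsed into a legal (C)(C)V(C) syllable (at most one coda consonant is licensed; onsets may contain at most 2 consonants).
Deletion applies to /ʔ/, /t/.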